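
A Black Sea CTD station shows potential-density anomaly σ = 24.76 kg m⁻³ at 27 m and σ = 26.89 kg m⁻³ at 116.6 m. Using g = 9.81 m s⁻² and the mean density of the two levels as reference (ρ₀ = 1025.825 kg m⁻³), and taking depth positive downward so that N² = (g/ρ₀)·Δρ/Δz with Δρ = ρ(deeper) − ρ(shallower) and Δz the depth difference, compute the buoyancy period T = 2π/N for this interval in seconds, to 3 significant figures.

417 s

Δρ = 1026.89 − 1024.76 = 2.13 kg m⁻³ over Δz = 116.6 − 27 = 89.6 m.
N² = (9.81/1025.825) × (2.13/89.6) = 2.2734 × 10⁻⁴ s⁻².
N = √(2.2734 × 10⁻⁴) = 0.015078 rad s⁻¹, so T = 2π/N = 416.71 s ≈ 417 s.
N² > 0, so the interval is statically stable.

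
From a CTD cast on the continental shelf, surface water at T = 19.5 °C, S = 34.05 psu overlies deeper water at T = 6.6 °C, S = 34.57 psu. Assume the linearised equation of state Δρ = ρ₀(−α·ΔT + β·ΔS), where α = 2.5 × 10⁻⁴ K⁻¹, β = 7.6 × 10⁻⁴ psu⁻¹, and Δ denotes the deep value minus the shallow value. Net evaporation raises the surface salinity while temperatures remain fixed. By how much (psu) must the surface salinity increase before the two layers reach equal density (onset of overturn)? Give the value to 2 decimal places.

4.76 psu

Neutral buoyancy requires −α(T_deep − T_surf) + β(S_deep − S_surf′) = 0.
S_surf′ = S_deep − (α/β)·ΔT = 34.57 − (2.5 × 10⁻⁴/7.6 × 10⁻⁴)·(-12.9) = 38.8134 psu.
Increase required: 38.8134 − 34.05 = 4.7634 psu.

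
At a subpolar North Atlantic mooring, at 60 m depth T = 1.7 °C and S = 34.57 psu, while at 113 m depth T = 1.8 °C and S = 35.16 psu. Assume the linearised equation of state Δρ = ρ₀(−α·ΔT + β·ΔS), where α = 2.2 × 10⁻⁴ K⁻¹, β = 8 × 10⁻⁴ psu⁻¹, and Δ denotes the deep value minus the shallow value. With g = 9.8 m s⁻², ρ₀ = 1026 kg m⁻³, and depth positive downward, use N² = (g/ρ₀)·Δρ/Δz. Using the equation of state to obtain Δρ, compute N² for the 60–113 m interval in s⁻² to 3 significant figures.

ΔT = +0.1 K, ΔS = +0.59 psu (deep − shallow).
Δρ/ρ₀ = −αΔT + βΔS = -2.20 × 10⁻⁵ + 4.72 × 10⁻⁴ = 4.50 × 10⁻⁴, so Δρ ≈ 0.4617 kg m⁻³.
N² = (g/ρ₀)·Δρ/Δz = g·(Δρ/ρ₀)/Δz = 9.8 × 4.50 × 10⁻⁴ / 53 = 8.3208 × 10⁻⁵ s⁻² ≈ 8.32 × 10⁻⁵ s⁻².

8.32 × 10⁻⁵ s⁻²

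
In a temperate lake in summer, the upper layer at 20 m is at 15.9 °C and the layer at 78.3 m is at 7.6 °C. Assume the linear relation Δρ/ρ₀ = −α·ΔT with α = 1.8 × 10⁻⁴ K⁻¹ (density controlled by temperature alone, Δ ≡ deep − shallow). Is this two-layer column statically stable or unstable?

stable

ΔT = 7.6 − 15.9 = -8.3 K, so Δρ/ρ₀ = −αΔT = 1.494 × 10⁻³.
Δρ/ρ₀ > 0, so Δρ > 0: deeper water is denser → statically stable.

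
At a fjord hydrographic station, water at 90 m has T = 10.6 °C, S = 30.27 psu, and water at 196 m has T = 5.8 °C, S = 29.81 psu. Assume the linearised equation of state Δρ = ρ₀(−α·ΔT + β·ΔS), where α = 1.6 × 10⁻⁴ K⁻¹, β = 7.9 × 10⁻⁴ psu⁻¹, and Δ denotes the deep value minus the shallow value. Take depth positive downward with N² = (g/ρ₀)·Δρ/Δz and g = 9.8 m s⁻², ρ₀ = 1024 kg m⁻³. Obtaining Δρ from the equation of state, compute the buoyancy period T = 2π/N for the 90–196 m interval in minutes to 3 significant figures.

ΔT = -4.8 K, ΔS = -0.46 psu (deep − shallow).
Δρ/ρ₀ = −αΔT + βΔS = 7.68 × 10⁻⁴ − 3.634 × 10⁻⁴ = 4.046 × 10⁻⁴, so Δρ ≈ 0.4143 kg m⁻³.
N² = (g/ρ₀)·Δρ/Δz = g·(Δρ/ρ₀)/Δz = 9.8 × 4.046 × 10⁻⁴ / 106 = 3.7406 × 10⁻⁵ s⁻².
N = √(3.7406 × 10⁻⁵) = 6.1160 × 10⁻³ rad s⁻¹ → T = 2π/N = 1.0273 × 10³ s = 17.122 min ≈ 17.1 min.

17.1 min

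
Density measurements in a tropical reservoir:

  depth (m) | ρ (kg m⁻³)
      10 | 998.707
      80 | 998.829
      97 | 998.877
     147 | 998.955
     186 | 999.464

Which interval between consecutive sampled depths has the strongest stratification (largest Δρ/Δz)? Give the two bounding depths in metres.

Compute the density gradient over each adjacent pair:
  10–80 m: Δρ/Δz = 0.122/70 = 1.7 × 10⁻³ kg m⁻⁴
  80–97 m: Δρ/Δz = 0.048/17 = 2.8 × 10⁻³ kg m⁻⁴
  97–147 m: Δρ/Δz = 0.078/50 = 1.6 × 10⁻³ kg m⁻⁴
  147–186 m: Δρ/Δz = 0.509/39 = 0.013 kg m⁻⁴
The largest gradient is in the 147–186 m interval — the pycnocline.

147–186 m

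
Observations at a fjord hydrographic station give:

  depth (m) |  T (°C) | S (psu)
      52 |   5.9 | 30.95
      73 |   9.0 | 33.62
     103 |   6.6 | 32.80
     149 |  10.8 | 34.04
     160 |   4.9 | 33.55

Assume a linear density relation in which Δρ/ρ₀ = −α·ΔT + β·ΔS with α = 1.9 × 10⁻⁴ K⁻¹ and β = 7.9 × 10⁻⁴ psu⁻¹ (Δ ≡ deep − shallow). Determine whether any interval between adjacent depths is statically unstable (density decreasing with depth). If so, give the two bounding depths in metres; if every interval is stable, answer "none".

73–103 m

Evaluate Δρ/ρ₀ = −αΔT + βΔS across each adjacent pair:
  52–73 m: −αΔT+βΔS = −(1.9 × 10⁻⁴)(+3.1)+(7.9 × 10⁻⁴)(+2.67) = 1.5 × 10⁻³ → stable
  73–103 m: −αΔT+βΔS = −(1.9 × 10⁻⁴)(-2.4)+(7.9 × 10⁻⁴)(-0.82) = -1.9 × 10⁻⁴ → UNSTABLE
  103–149 m: −αΔT+βΔS = −(1.9 × 10⁻⁴)(+4.2)+(7.9 × 10⁻⁴)(+1.24) = 1.8 × 10⁻⁴ → stable
  149–160 m: −αΔT+βΔS = −(1.9 × 10⁻⁴)(-5.9)+(7.9 × 10⁻⁴)(-0.49) = 7.3 × 10⁻⁴ → stable
The 73–103 m interval has Δρ < 0: lighter water underlies denser water.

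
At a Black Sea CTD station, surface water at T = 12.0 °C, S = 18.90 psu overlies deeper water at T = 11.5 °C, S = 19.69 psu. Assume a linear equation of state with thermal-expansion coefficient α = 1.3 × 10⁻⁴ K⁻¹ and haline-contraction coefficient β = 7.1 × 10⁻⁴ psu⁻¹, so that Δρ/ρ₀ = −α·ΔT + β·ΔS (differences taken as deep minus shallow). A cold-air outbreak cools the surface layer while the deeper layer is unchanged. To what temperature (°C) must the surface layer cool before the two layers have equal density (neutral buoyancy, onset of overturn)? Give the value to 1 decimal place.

Neutral buoyancy requires Δρ = 0, i.e. −α(T_deep − T_surf′) + β(S_deep − S_surf) = 0.
T_surf′ = T_deep − (β/α)·ΔS = 11.5 − (7.1 × 10⁻⁴/1.3 × 10⁻⁴)·(+0.79) = 7.185 °C.
Cooling required: 12.0 − (7.185) = 4.815 °C.

7.2 °C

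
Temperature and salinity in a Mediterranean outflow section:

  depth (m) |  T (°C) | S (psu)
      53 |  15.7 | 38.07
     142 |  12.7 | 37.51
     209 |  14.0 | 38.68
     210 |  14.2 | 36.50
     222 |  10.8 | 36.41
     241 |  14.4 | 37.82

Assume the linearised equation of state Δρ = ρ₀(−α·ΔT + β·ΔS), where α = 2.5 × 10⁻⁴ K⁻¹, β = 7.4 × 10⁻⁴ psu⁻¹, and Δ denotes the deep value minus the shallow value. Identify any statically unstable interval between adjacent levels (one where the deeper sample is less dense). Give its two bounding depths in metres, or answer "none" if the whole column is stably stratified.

Evaluate Δρ/ρ₀ = −αΔT + βΔS across each adjacent pair:
  53–142 m: −αΔT+βΔS = −(2.5 × 10⁻⁴)(-3.0)+(7.4 × 10⁻⁴)(-0.56) = 3.4 × 10⁻⁴ → stable
  142–209 m: −αΔT+βΔS = −(2.5 × 10⁻⁴)(+1.3)+(7.4 × 10⁻⁴)(+1.17) = 5.4 × 10⁻⁴ → stable
  209–210 m: −αΔT+βΔS = −(2.5 × 10⁻⁴)(+0.2)+(7.4 × 10⁻⁴)(-2.18) = -1.7 × 10⁻³ → UNSTABLE
  210–222 m: −αΔT+βΔS = −(2.5 × 10⁻⁴)(-3.4)+(7.4 × 10⁻⁴)(-0.09) = 7.8 × 10⁻⁴ → stable
  222–241 m: −αΔT+βΔS = −(2.5 × 10⁻⁴)(+3.6)+(7.4 × 10⁻⁴)(+1.41) = 1.4 × 10⁻⁴ → stable
The 209–210 m interval has Δρ < 0: lighter water underlies denser water.

209–210 m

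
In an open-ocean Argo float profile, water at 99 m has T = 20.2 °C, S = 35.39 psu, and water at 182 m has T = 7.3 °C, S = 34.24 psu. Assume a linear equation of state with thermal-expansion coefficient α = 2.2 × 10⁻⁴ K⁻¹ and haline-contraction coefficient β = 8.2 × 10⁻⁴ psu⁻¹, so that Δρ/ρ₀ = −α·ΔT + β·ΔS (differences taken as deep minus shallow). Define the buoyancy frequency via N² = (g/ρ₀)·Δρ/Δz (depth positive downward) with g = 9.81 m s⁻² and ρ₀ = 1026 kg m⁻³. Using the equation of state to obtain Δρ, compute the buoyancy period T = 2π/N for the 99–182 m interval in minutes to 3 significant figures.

ΔT = -12.9 K, ΔS = -1.15 psu (deep − shallow).
Δρ/ρ₀ = −αΔT + βΔS = 2.838 × 10⁻³ − 9.43 × 10⁻⁴ = 1.895 × 10⁻³, so Δρ ≈ 1.944 kg m⁻³.
N² = (g/ρ₀)·Δρ/Δz = g·(Δρ/ρ₀)/Δz = 9.81 × 1.895 × 10⁻³ / 83 = 2.2398 × 10⁻⁴ s⁻².
N = √(2.2398 × 10⁻⁴) = 0.014966 rad s⁻¹ → T = 2π/N = 419.83 s = 6.9972 min ≈ 7.00 min.

7.00 min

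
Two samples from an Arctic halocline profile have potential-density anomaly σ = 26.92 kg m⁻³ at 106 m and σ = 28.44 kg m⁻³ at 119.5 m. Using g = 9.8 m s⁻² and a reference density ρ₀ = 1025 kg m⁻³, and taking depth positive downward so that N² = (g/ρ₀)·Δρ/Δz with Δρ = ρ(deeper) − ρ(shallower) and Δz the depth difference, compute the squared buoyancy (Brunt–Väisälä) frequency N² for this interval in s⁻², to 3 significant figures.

Δρ = 1028.44 − 1026.92 = 1.52 kg m⁻³ over Δz = 119.5 − 106 = 13.5 m.
N² = (9.8/1025) × (1.52/13.5) = 1.0765 × 10⁻³ s⁻² ≈ 1.08 × 10⁻³ s⁻².

1.08 × 10⁻³ s⁻²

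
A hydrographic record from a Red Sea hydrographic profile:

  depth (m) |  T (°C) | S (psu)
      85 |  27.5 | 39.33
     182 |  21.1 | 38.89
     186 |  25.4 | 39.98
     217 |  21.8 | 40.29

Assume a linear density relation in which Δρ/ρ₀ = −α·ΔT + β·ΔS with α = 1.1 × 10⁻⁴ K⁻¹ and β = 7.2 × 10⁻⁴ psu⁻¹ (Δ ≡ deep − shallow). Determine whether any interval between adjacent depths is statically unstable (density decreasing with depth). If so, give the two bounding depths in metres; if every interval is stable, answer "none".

Evaluate Δρ/ρ₀ = −αΔT + βΔS across each adjacent pair:
  85–182 m: −αΔT+βΔS = −(1.1 × 10⁻⁴)(-6.4)+(7.2 × 10⁻⁴)(-0.44) = 3.9 × 10⁻⁴ → stable
  182–186 m: −αΔT+βΔS = −(1.1 × 10⁻⁴)(+4.3)+(7.2 × 10⁻⁴)(+1.09) = 3.1 × 10⁻⁴ → stable
  186–217 m: −αΔT+βΔS = −(1.1 × 10⁻⁴)(-3.6)+(7.2 × 10⁻⁴)(+0.31) = 6.2 × 10⁻⁴ → stable
Every interval has Δρ > 0: the column is stably stratified throughout.

none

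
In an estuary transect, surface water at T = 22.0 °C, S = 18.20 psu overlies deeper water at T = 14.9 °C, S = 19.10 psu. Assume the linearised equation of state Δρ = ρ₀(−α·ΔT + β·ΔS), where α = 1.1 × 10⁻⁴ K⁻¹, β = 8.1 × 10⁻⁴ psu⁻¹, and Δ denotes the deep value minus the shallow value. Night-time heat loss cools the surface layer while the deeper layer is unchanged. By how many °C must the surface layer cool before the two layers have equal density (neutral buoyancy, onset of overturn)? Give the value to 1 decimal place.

13.7 °C

Neutral buoyancy requires Δρ = 0, i.e. −α(T_deep − T_surf′) + β(S_deep − S_surf) = 0.
T_surf′ = T_deep − (β/α)·ΔS = 14.9 − (8.1 × 10⁻⁴/1.1 × 10⁻⁴)·(+0.90) = 8.273 °C.
Cooling required: 22.0 − (8.273) = 13.727 °C.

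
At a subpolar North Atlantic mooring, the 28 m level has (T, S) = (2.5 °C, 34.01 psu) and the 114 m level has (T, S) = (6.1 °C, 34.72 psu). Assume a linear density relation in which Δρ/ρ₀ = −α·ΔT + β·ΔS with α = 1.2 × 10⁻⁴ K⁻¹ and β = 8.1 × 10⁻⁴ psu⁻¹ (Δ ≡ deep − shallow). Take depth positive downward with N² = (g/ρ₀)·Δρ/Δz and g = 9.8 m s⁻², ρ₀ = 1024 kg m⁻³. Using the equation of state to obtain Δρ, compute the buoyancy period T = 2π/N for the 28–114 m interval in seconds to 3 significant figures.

1.56 × 10³ s

ΔT = +3.6 K, ΔS = +0.71 psu (deep − shallow).
Δρ/ρ₀ = −αΔT + βΔS = -4.32 × 10⁻⁴ + 5.751 × 10⁻⁴ = 1.431 × 10⁻⁴, so Δρ ≈ 0.1465 kg m⁻³.
N² = (g/ρ₀)·Δρ/Δz = g·(Δρ/ρ₀)/Δz = 9.8 × 1.431 × 10⁻⁴ / 86 = 1.6307 × 10⁻⁵ s⁻².
N = √(1.6307 × 10⁻⁵) = 4.0382 × 10⁻³ rad s⁻¹ → T = 2π/N = 1.5559 × 10³ s ≈ 1.56 × 10³ s.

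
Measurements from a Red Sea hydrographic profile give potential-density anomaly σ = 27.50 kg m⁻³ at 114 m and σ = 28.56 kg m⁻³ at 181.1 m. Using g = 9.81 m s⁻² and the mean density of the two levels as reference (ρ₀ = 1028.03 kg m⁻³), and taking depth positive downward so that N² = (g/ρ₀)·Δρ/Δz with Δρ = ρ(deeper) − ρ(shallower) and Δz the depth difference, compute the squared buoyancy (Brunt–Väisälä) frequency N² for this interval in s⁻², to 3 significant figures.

Δρ = 1028.56 − 1027.50 = 1.06 kg m⁻³ over Δz = 181.1 − 114 = 67.1 m.
N² = (9.81/1028.03) × (1.06/67.1) = 1.5075 × 10⁻⁴ s⁻² ≈ 1.51 × 10⁻⁴ s⁻².

1.51 × 10⁻⁴ s⁻²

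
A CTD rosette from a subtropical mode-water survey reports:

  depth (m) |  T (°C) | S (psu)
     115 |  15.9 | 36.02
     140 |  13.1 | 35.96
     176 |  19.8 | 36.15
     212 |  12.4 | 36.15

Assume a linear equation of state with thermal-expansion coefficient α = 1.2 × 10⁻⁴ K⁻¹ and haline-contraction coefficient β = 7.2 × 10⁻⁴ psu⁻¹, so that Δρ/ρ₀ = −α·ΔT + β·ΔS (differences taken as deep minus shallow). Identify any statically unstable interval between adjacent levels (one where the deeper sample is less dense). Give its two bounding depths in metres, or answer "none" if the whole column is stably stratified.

Evaluate Δρ/ρ₀ = −αΔT + βΔS across each adjacent pair:
  115–140 m: −αΔT+βΔS = −(1.2 × 10⁻⁴)(-2.8)+(7.2 × 10⁻⁴)(-0.06) = 2.9 × 10⁻⁴ → stable
  140–176 m: −αΔT+βΔS = −(1.2 × 10⁻⁴)(+6.7)+(7.2 × 10⁻⁴)(+0.19) = -6.7 × 10⁻⁴ → UNSTABLE
  176–212 m: −αΔT+βΔS = −(1.2 × 10⁻⁴)(-7.4)+(7.2 × 10⁻⁴)(+0.00) = 8.9 × 10⁻⁴ → stable
The 140–176 m interval has Δρ < 0: lighter water underlies denser water.

140–176 m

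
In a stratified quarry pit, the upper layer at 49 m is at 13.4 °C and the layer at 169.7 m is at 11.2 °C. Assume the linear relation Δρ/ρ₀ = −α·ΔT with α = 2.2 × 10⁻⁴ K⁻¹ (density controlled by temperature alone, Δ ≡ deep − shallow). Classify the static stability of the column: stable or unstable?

stable

ΔT = 11.2 − 13.4 = -2.2 K, so Δρ/ρ₀ = −αΔT = 4.84 × 10⁻⁴.
Δρ/ρ₀ > 0, so Δρ > 0: deeper water is denser → statically stable.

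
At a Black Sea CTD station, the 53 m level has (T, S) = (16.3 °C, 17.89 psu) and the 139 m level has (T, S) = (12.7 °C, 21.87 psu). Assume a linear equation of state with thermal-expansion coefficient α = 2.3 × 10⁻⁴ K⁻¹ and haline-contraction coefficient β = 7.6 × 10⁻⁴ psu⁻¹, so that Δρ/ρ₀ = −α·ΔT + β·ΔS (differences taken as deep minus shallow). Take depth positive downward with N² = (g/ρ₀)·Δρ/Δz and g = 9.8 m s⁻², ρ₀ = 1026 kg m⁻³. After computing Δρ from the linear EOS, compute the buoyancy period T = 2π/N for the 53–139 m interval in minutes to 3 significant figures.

5.00 min

ΔT = -3.6 K, ΔS = +3.98 psu (deep − shallow).
Δρ/ρ₀ = −αΔT + βΔS = 8.28 × 10⁻⁴ + 3.0248 × 10⁻³ = 3.8528 × 10⁻³, so Δρ ≈ 3.953 kg m⁻³.
N² = (g/ρ₀)·Δρ/Δz = g·(Δρ/ρ₀)/Δz = 9.8 × 3.8528 × 10⁻³ / 86 = 4.3904 × 10⁻⁴ s⁻².
N = √(4.3904 × 10⁻⁴) = 0.020953 rad s⁻¹ → T = 2π/N = 299.87 s = 4.9978 min ≈ 5.00 min.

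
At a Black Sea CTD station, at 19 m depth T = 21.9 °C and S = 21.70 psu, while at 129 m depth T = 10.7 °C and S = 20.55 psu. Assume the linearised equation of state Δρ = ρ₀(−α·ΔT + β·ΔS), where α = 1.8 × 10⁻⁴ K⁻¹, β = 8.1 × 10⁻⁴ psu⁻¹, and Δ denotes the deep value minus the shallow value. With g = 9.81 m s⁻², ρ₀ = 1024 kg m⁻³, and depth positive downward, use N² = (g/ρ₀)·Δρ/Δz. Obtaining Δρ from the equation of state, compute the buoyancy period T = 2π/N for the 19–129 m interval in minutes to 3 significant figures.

10.6 min

ΔT = -11.2 K, ΔS = -1.15 psu (deep − shallow).
Δρ/ρ₀ = −αΔT + βΔS = 2.016 × 10⁻³ − 9.315 × 10⁻⁴ = 1.0845 × 10⁻³, so Δρ ≈ 1.111 kg m⁻³.
N² = (g/ρ₀)·Δρ/Δz = g·(Δρ/ρ₀)/Δz = 9.81 × 1.0845 × 10⁻³ / 110 = 9.6718 × 10⁻⁵ s⁻².
N = √(9.6718 × 10⁻⁵) = 9.8345 × 10⁻³ rad s⁻¹ → T = 2π/N = 638.89 s = 10.648 min ≈ 10.6 min.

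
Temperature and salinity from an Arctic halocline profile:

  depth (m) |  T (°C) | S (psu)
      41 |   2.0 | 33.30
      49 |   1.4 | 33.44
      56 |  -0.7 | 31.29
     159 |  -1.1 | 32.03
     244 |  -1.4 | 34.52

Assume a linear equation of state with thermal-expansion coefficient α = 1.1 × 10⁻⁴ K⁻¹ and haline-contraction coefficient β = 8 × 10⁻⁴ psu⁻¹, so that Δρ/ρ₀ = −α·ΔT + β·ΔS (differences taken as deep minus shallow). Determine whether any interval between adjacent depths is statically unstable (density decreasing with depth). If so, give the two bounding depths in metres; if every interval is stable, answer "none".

Evaluate Δρ/ρ₀ = −αΔT + βΔS across each adjacent pair:
  41–49 m: −αΔT+βΔS = −(1.1 × 10⁻⁴)(-0.6)+(8 × 10⁻⁴)(+0.14) = 1.8 × 10⁻⁴ → stable
  49–56 m: −αΔT+βΔS = −(1.1 × 10⁻⁴)(-2.1)+(8 × 10⁻⁴)(-2.15) = -1.5 × 10⁻³ → UNSTABLE
  56–159 m: −αΔT+βΔS = −(1.1 × 10⁻⁴)(-0.4)+(8 × 10⁻⁴)(+0.74) = 6.4 × 10⁻⁴ → stable
  159–244 m: −αΔT+βΔS = −(1.1 × 10⁻⁴)(-0.3)+(8 × 10⁻⁴)(+2.49) = 2.0 × 10⁻³ → stable
The 49–56 m interval has Δρ < 0: lighter water underlies denser water.

49–56 m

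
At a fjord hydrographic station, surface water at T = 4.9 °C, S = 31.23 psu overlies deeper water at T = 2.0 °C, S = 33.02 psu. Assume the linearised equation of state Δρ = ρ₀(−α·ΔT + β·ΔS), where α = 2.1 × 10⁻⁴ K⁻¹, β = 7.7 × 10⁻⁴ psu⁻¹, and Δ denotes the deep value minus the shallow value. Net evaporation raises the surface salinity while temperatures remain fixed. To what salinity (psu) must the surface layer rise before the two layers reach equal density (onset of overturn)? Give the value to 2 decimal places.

33.81 psu

Neutral buoyancy requires −α(T_deep − T_surf) + β(S_deep − S_surf′) = 0.
S_surf′ = S_deep − (α/β)·ΔT = 33.02 − (2.1 × 10⁻⁴/7.7 × 10⁻⁴)·(-2.9) = 33.8109 psu.
Increase required: 33.8109 − 31.23 = 2.5809 psu.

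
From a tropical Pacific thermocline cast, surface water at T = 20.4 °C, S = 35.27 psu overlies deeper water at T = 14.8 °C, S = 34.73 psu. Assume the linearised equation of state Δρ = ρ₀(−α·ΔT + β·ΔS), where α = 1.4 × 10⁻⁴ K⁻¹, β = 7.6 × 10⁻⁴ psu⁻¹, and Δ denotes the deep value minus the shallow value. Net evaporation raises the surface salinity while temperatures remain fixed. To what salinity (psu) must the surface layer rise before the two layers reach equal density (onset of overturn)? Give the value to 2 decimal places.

35.76 psu

Neutral buoyancy requires −α(T_deep − T_surf) + β(S_deep − S_surf′) = 0.
S_surf′ = S_deep − (α/β)·ΔT = 34.73 − (1.4 × 10⁻⁴/7.6 × 10⁻⁴)·(-5.6) = 35.7616 psu.
Increase required: 35.7616 − 35.27 = 0.4916 psu.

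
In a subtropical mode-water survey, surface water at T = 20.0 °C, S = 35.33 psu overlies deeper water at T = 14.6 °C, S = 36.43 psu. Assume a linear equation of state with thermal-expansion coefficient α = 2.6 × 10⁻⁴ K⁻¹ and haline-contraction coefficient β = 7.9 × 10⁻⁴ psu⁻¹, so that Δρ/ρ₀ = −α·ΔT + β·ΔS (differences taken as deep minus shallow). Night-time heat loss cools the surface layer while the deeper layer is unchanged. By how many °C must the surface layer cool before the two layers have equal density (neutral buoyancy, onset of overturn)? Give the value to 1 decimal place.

8.7 °C

Neutral buoyancy requires Δρ = 0, i.e. −α(T_deep − T_surf′) + β(S_deep − S_surf) = 0.
T_surf′ = T_deep − (β/α)·ΔS = 14.6 − (7.9 × 10⁻⁴/2.6 × 10⁻⁴)·(+1.10) = 11.258 °C.
Cooling required: 20.0 − (11.258) = 8.742 °C.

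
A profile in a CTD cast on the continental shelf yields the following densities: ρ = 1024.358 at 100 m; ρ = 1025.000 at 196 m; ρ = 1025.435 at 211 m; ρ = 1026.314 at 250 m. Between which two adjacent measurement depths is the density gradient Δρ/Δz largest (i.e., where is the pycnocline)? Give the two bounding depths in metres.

Compute the density gradient over each adjacent pair:
  100–196 m: Δρ/Δz = 0.642/96 = 6.7 × 10⁻³ kg m⁻⁴
  196–211 m: Δρ/Δz = 0.435/15 = 0.029 kg m⁻⁴
  211–250 m: Δρ/Δz = 0.879/39 = 0.023 kg m⁻⁴
The largest gradient is in the 196–211 m interval — the pycnocline.

196–211 m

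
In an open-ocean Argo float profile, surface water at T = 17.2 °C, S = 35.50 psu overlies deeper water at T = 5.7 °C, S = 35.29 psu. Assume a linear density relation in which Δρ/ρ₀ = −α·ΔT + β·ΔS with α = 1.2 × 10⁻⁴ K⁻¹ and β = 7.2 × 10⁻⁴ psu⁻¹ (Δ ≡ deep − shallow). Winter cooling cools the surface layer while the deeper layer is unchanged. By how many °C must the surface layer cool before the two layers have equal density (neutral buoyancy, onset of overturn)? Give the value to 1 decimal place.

10.2 °C

Neutral buoyancy requires Δρ = 0, i.e. −α(T_deep − T_surf′) + β(S_deep − S_surf) = 0.
T_surf′ = T_deep − (β/α)·ΔS = 5.7 − (7.2 × 10⁻⁴/1.2 × 10⁻⁴)·(-0.21) = 6.960 °C.
Cooling required: 17.2 − (6.960) = 10.240 °C.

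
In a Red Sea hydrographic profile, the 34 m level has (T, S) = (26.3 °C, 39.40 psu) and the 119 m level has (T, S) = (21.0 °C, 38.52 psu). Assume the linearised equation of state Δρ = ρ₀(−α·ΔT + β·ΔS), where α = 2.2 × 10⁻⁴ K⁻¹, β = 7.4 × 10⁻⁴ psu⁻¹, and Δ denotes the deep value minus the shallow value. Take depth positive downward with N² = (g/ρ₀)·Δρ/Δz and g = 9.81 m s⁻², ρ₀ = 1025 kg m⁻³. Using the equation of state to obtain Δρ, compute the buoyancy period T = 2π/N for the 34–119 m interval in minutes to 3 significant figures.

ΔT = -5.3 K, ΔS = -0.88 psu (deep − shallow).
Δρ/ρ₀ = −αΔT + βΔS = 1.166 × 10⁻³ − 6.512 × 10⁻⁴ = 5.148 × 10⁻⁴, so Δρ ≈ 0.5277 kg m⁻³.
N² = (g/ρ₀)·Δρ/Δz = g·(Δρ/ρ₀)/Δz = 9.81 × 5.148 × 10⁻⁴ / 85 = 5.9414 × 10⁻⁵ s⁻².
N = √(5.9414 × 10⁻⁵) = 7.7080 × 10⁻³ rad s⁻¹ → T = 2π/N = 815.15 s = 13.586 min ≈ 13.6 min.

13.6 min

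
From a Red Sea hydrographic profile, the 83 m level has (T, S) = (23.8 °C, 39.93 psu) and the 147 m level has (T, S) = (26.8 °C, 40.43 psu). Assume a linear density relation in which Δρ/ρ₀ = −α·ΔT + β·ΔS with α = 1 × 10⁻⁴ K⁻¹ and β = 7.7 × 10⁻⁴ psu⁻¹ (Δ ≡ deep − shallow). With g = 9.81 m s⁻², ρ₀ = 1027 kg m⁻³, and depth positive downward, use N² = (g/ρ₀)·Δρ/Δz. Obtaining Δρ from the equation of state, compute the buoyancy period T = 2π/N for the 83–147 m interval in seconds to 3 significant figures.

ΔT = +3.0 K, ΔS = +0.50 psu (deep − shallow).
Δρ/ρ₀ = −αΔT + βΔS = -3.00 × 10⁻⁴ + 3.85 × 10⁻⁴ = 8.50 × 10⁻⁵, so Δρ ≈ 0.08729 kg m⁻³.
N² = (g/ρ₀)·Δρ/Δz = g·(Δρ/ρ₀)/Δz = 9.81 × 8.50 × 10⁻⁵ / 64 = 1.3029 × 10⁻⁵ s⁻².
N = √(1.3029 × 10⁻⁵) = 3.6096 × 10⁻³ rad s⁻¹ → T = 2π/N = 1.7407 × 10³ s ≈ 1.74 × 10³ s.

1.74 × 10³ s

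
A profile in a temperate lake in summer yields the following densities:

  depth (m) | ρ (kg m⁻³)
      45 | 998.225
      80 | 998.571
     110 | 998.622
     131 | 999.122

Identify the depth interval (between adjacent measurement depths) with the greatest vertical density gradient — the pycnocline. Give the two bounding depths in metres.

110–131 m

Compute the density gradient over each adjacent pair:
  45–80 m: Δρ/Δz = 0.346/35 = 9.9 × 10⁻³ kg m⁻⁴
  80–110 m: Δρ/Δz = 0.051/30 = 1.7 × 10⁻³ kg m⁻⁴
  110–131 m: Δρ/Δz = 0.500/21 = 0.024 kg m⁻⁴
The largest gradient is in the 110–131 m interval — the pycnocline.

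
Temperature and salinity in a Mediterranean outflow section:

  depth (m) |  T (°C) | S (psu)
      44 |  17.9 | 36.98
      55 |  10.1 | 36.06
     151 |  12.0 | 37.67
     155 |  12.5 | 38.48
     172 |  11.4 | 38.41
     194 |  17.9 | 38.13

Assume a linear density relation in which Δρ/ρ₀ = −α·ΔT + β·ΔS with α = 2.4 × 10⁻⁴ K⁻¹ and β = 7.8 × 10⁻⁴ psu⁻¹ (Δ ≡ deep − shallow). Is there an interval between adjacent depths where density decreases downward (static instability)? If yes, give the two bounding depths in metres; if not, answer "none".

172–194 m

Evaluate Δρ/ρ₀ = −αΔT + βΔS across each adjacent pair:
  44–55 m: −αΔT+βΔS = −(2.4 × 10⁻⁴)(-7.8)+(7.8 × 10⁻⁴)(-0.92) = 1.2 × 10⁻³ → stable
  55–151 m: −αΔT+βΔS = −(2.4 × 10⁻⁴)(+1.9)+(7.8 × 10⁻⁴)(+1.61) = 8.0 × 10⁻⁴ → stable
  151–155 m: −αΔT+βΔS = −(2.4 × 10⁻⁴)(+0.5)+(7.8 × 10⁻⁴)(+0.81) = 5.1 × 10⁻⁴ → stable
  155–172 m: −αΔT+βΔS = −(2.4 × 10⁻⁴)(-1.1)+(7.8 × 10⁻⁴)(-0.07) = 2.1 × 10⁻⁴ → stable
  172–194 m: −αΔT+βΔS = −(2.4 × 10⁻⁴)(+6.5)+(7.8 × 10⁻⁴)(-0.28) = -1.8 × 10⁻³ → UNSTABLE
The 172–194 m interval has Δρ < 0: lighter water underlies denser water.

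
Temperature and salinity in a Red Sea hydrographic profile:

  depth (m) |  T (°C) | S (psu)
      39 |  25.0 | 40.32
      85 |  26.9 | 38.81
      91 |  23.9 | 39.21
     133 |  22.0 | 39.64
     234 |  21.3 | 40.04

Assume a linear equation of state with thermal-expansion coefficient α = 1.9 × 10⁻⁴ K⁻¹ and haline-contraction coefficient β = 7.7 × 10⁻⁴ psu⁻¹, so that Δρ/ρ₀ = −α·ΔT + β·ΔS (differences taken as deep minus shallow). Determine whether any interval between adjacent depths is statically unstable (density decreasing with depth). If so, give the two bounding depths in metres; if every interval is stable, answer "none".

39–85 m

Evaluate Δρ/ρ₀ = −αΔT + βΔS across each adjacent pair:
  39–85 m: −αΔT+βΔS = −(1.9 × 10⁻⁴)(+1.9)+(7.7 × 10⁻⁴)(-1.51) = -1.5 × 10⁻³ → UNSTABLE
  85–91 m: −αΔT+βΔS = −(1.9 × 10⁻⁴)(-3.0)+(7.7 × 10⁻⁴)(+0.40) = 8.8 × 10⁻⁴ → stable
  91–133 m: −αΔT+βΔS = −(1.9 × 10⁻⁴)(-1.9)+(7.7 × 10⁻⁴)(+0.43) = 6.9 × 10⁻⁴ → stable
  133–234 m: −αΔT+βΔS = −(1.9 × 10⁻⁴)(-0.7)+(7.7 × 10⁻⁴)(+0.40) = 4.4 × 10⁻⁴ → stable
The 39–85 m interval has Δρ < 0: lighter water underlies denser water.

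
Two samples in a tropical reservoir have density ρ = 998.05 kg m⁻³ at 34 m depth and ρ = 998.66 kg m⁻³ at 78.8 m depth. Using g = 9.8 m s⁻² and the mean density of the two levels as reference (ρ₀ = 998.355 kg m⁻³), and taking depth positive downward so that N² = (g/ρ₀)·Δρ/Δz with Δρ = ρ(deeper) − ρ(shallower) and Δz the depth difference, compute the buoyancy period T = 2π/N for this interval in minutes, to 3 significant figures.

9.06 min

Δρ = 998.66 − 998.05 = 0.61 kg m⁻³ over Δz = 78.8 − 34 = 44.8 m.
N² = (9.8/998.355) × (0.61/44.8) = 1.3366 × 10⁻⁴ s⁻².
N = √(1.3366 × 10⁻⁴) = 0.011561 rad s⁻¹, so T = 2π/N = 543.48 s = 9.0580 min ≈ 9.06 min.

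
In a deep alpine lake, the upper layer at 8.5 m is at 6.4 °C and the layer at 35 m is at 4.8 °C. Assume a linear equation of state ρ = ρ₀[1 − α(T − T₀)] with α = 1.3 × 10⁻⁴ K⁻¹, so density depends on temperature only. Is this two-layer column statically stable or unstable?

stable

ΔT = 4.8 − 6.4 = -1.6 K, so Δρ/ρ₀ = −αΔT = 2.08 × 10⁻⁴.
Δρ/ρ₀ > 0, so Δρ > 0: deeper water is denser → statically stable.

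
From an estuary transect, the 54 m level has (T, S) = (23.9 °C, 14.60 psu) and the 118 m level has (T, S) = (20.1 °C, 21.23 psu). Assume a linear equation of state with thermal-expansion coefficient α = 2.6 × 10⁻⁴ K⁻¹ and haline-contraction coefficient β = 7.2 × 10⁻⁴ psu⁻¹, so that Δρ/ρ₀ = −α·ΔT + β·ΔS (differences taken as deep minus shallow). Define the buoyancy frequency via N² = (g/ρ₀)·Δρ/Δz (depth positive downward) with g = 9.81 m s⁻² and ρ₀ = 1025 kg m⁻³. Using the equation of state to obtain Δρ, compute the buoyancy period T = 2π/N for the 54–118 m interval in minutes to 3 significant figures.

ΔT = -3.8 K, ΔS = +6.63 psu (deep − shallow).
Δρ/ρ₀ = −αΔT + βΔS = 9.88 × 10⁻⁴ + 4.7736 × 10⁻³ = 5.7616 × 10⁻³, so Δρ ≈ 5.906 kg m⁻³.
N² = (g/ρ₀)·Δρ/Δz = g·(Δρ/ρ₀)/Δz = 9.81 × 5.7616 × 10⁻³ / 64 = 8.8315 × 10⁻⁴ s⁻².
N = √(8.8315 × 10⁻⁴) = 0.029718 rad s⁻¹ → T = 2π/N = 211.43 s = 3.5238 min ≈ 3.52 min.

3.52 min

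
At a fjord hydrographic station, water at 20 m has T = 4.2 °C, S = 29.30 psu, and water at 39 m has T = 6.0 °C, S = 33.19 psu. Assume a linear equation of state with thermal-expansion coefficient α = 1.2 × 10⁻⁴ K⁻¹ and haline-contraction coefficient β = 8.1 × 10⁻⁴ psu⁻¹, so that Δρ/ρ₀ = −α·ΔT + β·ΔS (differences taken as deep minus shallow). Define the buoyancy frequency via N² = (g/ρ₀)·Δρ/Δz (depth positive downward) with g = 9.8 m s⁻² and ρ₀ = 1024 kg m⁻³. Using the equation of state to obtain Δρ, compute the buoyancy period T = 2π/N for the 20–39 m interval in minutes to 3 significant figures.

2.69 min

ΔT = +1.8 K, ΔS = +3.89 psu (deep − shallow).
Δρ/ρ₀ = −αΔT + βΔS = -2.16 × 10⁻⁴ + 3.1509 × 10⁻³ = 2.9349 × 10⁻³, so Δρ ≈ 3.005 kg m⁻³.
N² = (g/ρ₀)·Δρ/Δz = g·(Δρ/ρ₀)/Δz = 9.8 × 2.9349 × 10⁻³ / 19 = 1.5138 × 10⁻³ s⁻².
N = √(1.5138 × 10⁻³) = 0.038908 rad s⁻¹ → T = 2π/N = 161.49 s = 2.6915 min ≈ 2.69 min.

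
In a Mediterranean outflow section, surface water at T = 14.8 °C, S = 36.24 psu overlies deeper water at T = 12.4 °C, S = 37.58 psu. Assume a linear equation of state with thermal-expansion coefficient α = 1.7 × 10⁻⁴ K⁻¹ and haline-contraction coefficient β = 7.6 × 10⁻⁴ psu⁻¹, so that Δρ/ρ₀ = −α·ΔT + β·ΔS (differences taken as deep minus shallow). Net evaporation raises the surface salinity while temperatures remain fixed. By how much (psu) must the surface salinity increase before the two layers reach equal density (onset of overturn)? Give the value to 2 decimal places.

Neutral buoyancy requires −α(T_deep − T_surf) + β(S_deep − S_surf′) = 0.
S_surf′ = S_deep − (α/β)·ΔT = 37.58 − (1.7 × 10⁻⁴/7.6 × 10⁻⁴)·(-2.4) = 38.1168 psu.
Increase required: 38.1168 − 36.24 = 1.8768 psu.

1.88 psu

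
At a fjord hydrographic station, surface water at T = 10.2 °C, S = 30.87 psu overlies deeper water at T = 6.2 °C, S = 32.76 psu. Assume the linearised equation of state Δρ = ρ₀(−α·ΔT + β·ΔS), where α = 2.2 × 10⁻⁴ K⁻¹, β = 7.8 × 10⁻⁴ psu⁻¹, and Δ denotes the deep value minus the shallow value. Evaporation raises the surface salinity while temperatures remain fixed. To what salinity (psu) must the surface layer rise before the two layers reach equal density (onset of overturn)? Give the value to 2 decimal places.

33.89 psu

Neutral buoyancy requires −α(T_deep − T_surf) + β(S_deep − S_surf′) = 0.
S_surf′ = S_deep − (α/β)·ΔT = 32.76 − (2.2 × 10⁻⁴/7.8 × 10⁻⁴)·(-4.0) = 33.8882 psu.
Increase required: 33.8882 − 30.87 = 3.0182 psu.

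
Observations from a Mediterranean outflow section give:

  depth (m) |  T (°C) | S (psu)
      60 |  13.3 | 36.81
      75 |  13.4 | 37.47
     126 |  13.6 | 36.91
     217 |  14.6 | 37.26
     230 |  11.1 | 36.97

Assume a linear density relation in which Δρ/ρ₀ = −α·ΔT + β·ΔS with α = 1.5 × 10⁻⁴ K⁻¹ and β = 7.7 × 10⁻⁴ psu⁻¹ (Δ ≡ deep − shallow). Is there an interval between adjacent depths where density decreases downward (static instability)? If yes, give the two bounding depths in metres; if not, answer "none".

75–126 m

Evaluate Δρ/ρ₀ = −αΔT + βΔS across each adjacent pair:
  60–75 m: −αΔT+βΔS = −(1.5 × 10⁻⁴)(+0.1)+(7.7 × 10⁻⁴)(+0.66) = 4.9 × 10⁻⁴ → stable
  75–126 m: −αΔT+βΔS = −(1.5 × 10⁻⁴)(+0.2)+(7.7 × 10⁻⁴)(-0.56) = -4.6 × 10⁻⁴ → UNSTABLE
  126–217 m: −αΔT+βΔS = −(1.5 × 10⁻⁴)(+1.0)+(7.7 × 10⁻⁴)(+0.35) = 1.2 × 10⁻⁴ → stable
  217–230 m: −αΔT+βΔS = −(1.5 × 10⁻⁴)(-3.5)+(7.7 × 10⁻⁴)(-0.29) = 3.0 × 10⁻⁴ → stable
The 75–126 m interval has Δρ < 0: lighter water underlies denser water.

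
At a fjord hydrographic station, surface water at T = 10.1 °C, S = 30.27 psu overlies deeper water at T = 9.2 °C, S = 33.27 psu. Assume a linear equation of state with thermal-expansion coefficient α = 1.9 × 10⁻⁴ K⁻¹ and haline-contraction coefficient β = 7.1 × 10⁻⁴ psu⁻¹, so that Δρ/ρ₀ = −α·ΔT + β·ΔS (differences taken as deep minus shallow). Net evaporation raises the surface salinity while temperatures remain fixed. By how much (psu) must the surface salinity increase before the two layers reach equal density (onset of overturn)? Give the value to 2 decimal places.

3.24 psu

Neutral buoyancy requires −α(T_deep − T_surf) + β(S_deep − S_surf′) = 0.
S_surf′ = S_deep − (α/β)·ΔT = 33.27 − (1.9 × 10⁻⁴/7.1 × 10⁻⁴)·(-0.9) = 33.5108 psu.
Increase required: 33.5108 − 30.27 = 3.2408 psu.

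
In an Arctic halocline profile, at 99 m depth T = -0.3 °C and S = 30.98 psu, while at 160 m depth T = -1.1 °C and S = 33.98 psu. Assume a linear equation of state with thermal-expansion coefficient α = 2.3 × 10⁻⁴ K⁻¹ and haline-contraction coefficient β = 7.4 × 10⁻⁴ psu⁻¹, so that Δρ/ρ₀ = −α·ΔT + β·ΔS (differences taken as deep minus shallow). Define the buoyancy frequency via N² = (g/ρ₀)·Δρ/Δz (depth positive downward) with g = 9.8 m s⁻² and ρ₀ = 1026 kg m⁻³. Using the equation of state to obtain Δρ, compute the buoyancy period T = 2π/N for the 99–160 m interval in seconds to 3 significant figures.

ΔT = -0.8 K, ΔS = +3.00 psu (deep − shallow).
Δρ/ρ₀ = −αΔT + βΔS = 1.84 × 10⁻⁴ + 2.22 × 10⁻³ = 2.404 × 10⁻³, so Δρ ≈ 2.467 kg m⁻³.
N² = (g/ρ₀)·Δρ/Δz = g·(Δρ/ρ₀)/Δz = 9.8 × 2.404 × 10⁻³ / 61 = 3.8622 × 10⁻⁴ s⁻².
N = √(3.8622 × 10⁻⁴) = 0.019652 rad s⁻¹ → T = 2π/N = 319.72 s ≈ 320 s.

320 s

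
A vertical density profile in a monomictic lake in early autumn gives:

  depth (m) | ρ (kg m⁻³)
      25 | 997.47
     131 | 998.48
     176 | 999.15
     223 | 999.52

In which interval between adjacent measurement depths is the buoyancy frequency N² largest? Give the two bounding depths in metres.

131–176 m

Compute the density gradient over each adjacent pair:
  25–131 m: Δρ/Δz = 1.01/106 = 9.5 × 10⁻³ kg m⁻⁴
  131–176 m: Δρ/Δz = 0.67/45 = 0.015 kg m⁻⁴
  176–223 m: Δρ/Δz = 0.37/47 = 7.9 × 10⁻³ kg m⁻⁴
The largest gradient is in the 131–176 m interval — the pycnocline.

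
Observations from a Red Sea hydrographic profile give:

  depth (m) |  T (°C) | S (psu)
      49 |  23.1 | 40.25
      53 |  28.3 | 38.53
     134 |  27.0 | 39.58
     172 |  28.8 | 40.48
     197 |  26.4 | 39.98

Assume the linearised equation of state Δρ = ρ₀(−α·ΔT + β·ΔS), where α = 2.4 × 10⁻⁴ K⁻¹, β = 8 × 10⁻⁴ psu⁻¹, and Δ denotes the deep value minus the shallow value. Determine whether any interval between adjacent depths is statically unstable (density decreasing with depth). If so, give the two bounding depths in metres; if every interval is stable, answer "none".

Evaluate Δρ/ρ₀ = −αΔT + βΔS across each adjacent pair:
  49–53 m: −αΔT+βΔS = −(2.4 × 10⁻⁴)(+5.2)+(8 × 10⁻⁴)(-1.72) = -2.6 × 10⁻³ → UNSTABLE
  53–134 m: −αΔT+βΔS = −(2.4 × 10⁻⁴)(-1.3)+(8 × 10⁻⁴)(+1.05) = 1.2 × 10⁻³ → stable
  134–172 m: −αΔT+βΔS = −(2.4 × 10⁻⁴)(+1.8)+(8 × 10⁻⁴)(+0.90) = 2.9 × 10⁻⁴ → stable
  172–197 m: −αΔT+βΔS = −(2.4 × 10⁻⁴)(-2.4)+(8 × 10⁻⁴)(-0.50) = 1.8 × 10⁻⁴ → stable
The 49–53 m interval has Δρ < 0: lighter water underlies denser water.

49–53 m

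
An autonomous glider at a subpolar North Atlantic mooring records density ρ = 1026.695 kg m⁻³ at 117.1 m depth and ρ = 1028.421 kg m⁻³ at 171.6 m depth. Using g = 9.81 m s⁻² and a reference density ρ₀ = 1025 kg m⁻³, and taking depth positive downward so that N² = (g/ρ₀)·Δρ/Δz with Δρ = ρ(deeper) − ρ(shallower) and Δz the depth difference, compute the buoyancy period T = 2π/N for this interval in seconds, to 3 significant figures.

Δρ = 1028.421 − 1026.695 = 1.726 kg m⁻³ over Δz = 171.6 − 117.1 = 54.5 m.
N² = (9.81/1025) × (1.726/54.5) = 3.0310 × 10⁻⁴ s⁻².
N = √(3.0310 × 10⁻⁴) = 0.017410 rad s⁻¹, so T = 2π/N = 360.90 s ≈ 361 s.

361 s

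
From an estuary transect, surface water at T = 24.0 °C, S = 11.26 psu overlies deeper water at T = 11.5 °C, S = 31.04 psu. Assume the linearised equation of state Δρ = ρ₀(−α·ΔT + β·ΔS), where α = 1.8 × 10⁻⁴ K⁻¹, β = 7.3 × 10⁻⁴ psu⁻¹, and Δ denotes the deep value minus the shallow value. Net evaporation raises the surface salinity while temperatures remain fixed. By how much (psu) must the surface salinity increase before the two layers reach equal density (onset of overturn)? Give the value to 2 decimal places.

Neutral buoyancy requires −α(T_deep − T_surf) + β(S_deep − S_surf′) = 0.
S_surf′ = S_deep − (α/β)·ΔT = 31.04 − (1.8 × 10⁻⁴/7.3 × 10⁻⁴)·(-12.5) = 34.1222 psu.
Increase required: 34.1222 − 11.26 = 22.8622 psu.

22.86 psu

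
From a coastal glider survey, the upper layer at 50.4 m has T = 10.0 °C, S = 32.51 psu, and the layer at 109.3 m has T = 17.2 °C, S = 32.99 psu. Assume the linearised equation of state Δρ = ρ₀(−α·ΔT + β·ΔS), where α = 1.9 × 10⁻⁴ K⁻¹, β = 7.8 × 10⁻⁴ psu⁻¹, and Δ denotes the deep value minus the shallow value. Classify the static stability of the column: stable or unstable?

unstable

ΔT = 17.2 − 10.0 = +7.2 K and ΔS = 32.99 − 32.51 = +0.48 psu (deep − shallow).
−αΔT = -1.368 × 10⁻³; βΔS = 3.744 × 10⁻⁴; sum Δρ/ρ₀ = -9.936 × 10⁻⁴.
Δρ/ρ₀ < 0, so Δρ < 0: deeper water is lighter → statically unstable; the column would overturn.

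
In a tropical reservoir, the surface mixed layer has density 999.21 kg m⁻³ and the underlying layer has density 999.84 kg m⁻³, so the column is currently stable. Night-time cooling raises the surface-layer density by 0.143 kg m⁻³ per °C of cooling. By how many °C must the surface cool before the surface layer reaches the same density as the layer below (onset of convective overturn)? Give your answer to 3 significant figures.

4.41 °C

Density deficit of the surface layer: 999.84 − 999.21 = 0.63 kg m⁻³.
Required change = 0.63 / 0.143 = 4.41 °C.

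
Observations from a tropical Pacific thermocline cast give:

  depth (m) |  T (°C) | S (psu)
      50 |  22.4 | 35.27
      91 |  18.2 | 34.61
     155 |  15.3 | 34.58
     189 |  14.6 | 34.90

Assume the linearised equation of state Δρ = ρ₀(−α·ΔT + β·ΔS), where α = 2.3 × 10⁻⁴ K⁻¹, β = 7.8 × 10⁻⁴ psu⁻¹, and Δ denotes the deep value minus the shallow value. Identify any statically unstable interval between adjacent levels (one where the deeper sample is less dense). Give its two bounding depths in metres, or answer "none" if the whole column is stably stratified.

none

Evaluate Δρ/ρ₀ = −αΔT + βΔS across each adjacent pair:
  50–91 m: −αΔT+βΔS = −(2.3 × 10⁻⁴)(-4.2)+(7.8 × 10⁻⁴)(-0.66) = 4.5 × 10⁻⁴ → stable
  91–155 m: −αΔT+βΔS = −(2.3 × 10⁻⁴)(-2.9)+(7.8 × 10⁻⁴)(-0.03) = 6.4 × 10⁻⁴ → stable
  155–189 m: −αΔT+βΔS = −(2.3 × 10⁻⁴)(-0.7)+(7.8 × 10⁻⁴)(+0.32) = 4.1 × 10⁻⁴ → stable
Every interval has Δρ > 0: the column is stably stratified throughout.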